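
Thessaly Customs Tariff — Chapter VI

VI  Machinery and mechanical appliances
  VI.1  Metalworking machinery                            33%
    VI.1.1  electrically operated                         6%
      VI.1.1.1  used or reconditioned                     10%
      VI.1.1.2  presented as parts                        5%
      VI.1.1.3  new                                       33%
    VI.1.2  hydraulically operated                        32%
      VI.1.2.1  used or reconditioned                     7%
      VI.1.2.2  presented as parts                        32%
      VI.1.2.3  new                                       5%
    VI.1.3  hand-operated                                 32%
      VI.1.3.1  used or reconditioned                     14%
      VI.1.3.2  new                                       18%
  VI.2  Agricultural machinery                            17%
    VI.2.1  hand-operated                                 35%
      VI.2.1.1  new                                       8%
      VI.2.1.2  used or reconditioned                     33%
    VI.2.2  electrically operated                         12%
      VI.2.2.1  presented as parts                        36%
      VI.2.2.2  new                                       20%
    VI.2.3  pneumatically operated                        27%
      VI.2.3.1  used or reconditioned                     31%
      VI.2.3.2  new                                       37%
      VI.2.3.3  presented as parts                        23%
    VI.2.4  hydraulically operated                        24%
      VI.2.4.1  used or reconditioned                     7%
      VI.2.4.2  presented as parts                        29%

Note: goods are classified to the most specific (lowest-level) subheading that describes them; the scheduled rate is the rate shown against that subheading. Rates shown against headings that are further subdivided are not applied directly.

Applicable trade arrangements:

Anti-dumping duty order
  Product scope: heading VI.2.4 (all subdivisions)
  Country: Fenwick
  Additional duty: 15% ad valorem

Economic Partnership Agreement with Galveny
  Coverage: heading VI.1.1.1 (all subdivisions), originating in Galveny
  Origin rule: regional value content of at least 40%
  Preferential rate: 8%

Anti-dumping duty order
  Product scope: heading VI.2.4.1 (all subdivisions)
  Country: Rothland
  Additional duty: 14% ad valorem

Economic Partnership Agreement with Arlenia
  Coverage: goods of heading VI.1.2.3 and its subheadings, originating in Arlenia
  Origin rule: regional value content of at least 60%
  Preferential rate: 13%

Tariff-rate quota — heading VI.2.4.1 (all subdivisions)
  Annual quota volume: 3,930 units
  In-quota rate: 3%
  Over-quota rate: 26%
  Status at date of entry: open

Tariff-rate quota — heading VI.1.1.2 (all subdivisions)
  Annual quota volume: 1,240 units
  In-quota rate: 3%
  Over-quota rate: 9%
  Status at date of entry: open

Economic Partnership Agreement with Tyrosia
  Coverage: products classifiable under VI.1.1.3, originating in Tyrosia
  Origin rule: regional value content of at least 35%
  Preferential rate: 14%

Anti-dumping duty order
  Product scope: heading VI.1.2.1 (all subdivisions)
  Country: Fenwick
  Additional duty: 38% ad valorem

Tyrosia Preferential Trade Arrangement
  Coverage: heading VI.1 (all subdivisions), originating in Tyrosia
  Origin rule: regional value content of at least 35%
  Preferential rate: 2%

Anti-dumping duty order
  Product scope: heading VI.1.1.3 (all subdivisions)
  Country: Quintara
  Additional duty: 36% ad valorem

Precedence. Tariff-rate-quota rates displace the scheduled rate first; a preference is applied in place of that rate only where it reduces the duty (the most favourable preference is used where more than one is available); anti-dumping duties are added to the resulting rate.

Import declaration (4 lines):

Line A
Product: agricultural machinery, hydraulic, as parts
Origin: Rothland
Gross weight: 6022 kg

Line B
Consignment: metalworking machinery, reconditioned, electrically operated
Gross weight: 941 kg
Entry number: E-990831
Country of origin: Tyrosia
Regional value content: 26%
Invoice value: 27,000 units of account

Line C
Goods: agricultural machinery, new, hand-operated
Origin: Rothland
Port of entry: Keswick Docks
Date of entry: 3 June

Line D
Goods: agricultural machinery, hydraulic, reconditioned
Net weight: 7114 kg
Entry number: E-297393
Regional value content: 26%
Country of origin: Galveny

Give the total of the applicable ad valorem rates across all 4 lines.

50%

Line A: agricultural → VI.2; hydraulic → VI.2.4; as parts → VI.2.4.2. Scheduled 29%. No special measure applies. → 29%.
Line B: metalworking → VI.1; electrically operated → VI.1.1; reconditioned → VI.1.1.1. Scheduled 10%. Tyrosia agreement on VI.1.1.3: VI.1.1.1 not covered; Tyrosia agreement on VI.1: RVC < 35%. → 10%.
Line C: agricultural → VI.2; hand-operated → VI.2.1; new → VI.2.1.1. Scheduled 8%. No special measure applies. → 8%.
Line D: agricultural → VI.2; hydraulic → VI.2.4; reconditioned → VI.2.4.1. Scheduled 7%. quota on VI.2.4.1 open → in-quota 3%; Galveny agreement on VI.1.1.1: VI.2.4.1 not covered. → 3%.
Sum: 29% + 10% + 8% + 3% = 50%.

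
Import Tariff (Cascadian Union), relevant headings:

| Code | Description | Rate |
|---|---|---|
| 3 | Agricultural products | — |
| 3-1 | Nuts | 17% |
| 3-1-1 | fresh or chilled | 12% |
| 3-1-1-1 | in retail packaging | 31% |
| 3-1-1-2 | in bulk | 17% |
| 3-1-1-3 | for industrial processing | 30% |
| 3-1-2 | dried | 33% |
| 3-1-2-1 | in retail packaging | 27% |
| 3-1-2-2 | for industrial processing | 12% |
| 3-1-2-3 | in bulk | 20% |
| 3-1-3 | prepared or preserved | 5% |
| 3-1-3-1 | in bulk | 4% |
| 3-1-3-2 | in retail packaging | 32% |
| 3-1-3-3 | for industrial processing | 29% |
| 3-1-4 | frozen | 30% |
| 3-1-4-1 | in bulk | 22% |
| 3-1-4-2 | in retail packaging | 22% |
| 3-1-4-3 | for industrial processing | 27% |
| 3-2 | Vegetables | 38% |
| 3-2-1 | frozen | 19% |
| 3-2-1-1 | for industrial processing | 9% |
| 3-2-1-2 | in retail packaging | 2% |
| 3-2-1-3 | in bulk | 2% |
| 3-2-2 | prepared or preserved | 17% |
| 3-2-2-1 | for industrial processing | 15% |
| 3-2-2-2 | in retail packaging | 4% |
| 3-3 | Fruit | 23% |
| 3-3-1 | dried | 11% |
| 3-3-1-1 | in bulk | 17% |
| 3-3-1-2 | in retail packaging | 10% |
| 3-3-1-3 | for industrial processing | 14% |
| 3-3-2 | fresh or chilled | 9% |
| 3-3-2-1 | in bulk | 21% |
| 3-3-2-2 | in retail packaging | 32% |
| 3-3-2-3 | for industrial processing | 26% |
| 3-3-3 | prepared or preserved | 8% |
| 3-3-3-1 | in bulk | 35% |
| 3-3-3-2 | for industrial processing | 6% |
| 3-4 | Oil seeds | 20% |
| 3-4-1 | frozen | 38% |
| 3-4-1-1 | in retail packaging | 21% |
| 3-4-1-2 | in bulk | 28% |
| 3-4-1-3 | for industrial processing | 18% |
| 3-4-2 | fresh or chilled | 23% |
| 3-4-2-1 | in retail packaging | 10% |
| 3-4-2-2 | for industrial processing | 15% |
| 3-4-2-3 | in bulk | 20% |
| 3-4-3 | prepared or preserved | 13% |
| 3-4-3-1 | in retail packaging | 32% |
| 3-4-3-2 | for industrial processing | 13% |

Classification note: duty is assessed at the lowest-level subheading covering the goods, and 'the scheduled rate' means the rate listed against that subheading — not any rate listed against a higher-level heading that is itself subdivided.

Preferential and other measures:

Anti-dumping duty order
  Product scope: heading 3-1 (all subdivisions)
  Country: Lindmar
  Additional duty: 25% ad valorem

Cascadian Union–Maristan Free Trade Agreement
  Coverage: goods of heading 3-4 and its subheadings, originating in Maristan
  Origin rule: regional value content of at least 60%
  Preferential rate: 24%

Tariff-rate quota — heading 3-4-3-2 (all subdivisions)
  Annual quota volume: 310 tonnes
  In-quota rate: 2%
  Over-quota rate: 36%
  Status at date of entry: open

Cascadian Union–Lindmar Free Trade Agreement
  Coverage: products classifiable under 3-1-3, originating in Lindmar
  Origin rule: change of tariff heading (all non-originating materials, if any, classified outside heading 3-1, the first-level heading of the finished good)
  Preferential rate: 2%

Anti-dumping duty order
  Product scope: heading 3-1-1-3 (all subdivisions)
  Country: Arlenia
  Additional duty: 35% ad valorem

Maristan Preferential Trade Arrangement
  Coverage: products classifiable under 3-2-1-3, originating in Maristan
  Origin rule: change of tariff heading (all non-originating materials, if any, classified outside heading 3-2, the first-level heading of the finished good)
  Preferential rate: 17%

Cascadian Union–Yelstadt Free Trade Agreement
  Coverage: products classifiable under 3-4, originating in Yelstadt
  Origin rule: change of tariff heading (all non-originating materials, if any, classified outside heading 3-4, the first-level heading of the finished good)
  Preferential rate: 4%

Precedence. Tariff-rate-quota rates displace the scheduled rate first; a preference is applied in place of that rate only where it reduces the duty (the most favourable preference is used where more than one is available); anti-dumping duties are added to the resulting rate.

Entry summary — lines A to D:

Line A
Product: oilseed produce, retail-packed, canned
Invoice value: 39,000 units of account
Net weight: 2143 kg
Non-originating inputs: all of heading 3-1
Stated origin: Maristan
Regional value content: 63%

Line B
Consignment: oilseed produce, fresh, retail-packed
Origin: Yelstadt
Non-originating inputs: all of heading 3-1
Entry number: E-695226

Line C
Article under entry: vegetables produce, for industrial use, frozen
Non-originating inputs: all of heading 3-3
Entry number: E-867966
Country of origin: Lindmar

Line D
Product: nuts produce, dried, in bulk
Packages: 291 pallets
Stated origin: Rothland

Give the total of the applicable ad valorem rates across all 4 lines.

57%

Line A: oilseed → 3-4; canned → 3-4-3; retail-packed → 3-4-3-1. Scheduled 32%. Maristan agreement on 3-4: RVC ≥ 60% → 24% available; Maristan agreement on 3-2-1-3: 3-4-3-1 not covered; preferential 24%. → 24%.
Line B: oilseed → 3-4; fresh → 3-4-2; retail-packed → 3-4-2-1. Scheduled 10%. Yelstadt agreement on 3-4: CTH met → 4% available; preferential 4%. → 4%.
Line C: vegetables → 3-2; frozen → 3-2-1; for industrial use → 3-2-1-1. Scheduled 9%. Lindmar agreement on 3-1-3: 3-2-1-1 not covered. → 9%.
Line D: nuts → 3-1; dried → 3-1-2; in bulk → 3-1-2-3. Scheduled 20%. No special measure applies. → 20%.
Sum: 24% + 4% + 9% + 20% = 57%.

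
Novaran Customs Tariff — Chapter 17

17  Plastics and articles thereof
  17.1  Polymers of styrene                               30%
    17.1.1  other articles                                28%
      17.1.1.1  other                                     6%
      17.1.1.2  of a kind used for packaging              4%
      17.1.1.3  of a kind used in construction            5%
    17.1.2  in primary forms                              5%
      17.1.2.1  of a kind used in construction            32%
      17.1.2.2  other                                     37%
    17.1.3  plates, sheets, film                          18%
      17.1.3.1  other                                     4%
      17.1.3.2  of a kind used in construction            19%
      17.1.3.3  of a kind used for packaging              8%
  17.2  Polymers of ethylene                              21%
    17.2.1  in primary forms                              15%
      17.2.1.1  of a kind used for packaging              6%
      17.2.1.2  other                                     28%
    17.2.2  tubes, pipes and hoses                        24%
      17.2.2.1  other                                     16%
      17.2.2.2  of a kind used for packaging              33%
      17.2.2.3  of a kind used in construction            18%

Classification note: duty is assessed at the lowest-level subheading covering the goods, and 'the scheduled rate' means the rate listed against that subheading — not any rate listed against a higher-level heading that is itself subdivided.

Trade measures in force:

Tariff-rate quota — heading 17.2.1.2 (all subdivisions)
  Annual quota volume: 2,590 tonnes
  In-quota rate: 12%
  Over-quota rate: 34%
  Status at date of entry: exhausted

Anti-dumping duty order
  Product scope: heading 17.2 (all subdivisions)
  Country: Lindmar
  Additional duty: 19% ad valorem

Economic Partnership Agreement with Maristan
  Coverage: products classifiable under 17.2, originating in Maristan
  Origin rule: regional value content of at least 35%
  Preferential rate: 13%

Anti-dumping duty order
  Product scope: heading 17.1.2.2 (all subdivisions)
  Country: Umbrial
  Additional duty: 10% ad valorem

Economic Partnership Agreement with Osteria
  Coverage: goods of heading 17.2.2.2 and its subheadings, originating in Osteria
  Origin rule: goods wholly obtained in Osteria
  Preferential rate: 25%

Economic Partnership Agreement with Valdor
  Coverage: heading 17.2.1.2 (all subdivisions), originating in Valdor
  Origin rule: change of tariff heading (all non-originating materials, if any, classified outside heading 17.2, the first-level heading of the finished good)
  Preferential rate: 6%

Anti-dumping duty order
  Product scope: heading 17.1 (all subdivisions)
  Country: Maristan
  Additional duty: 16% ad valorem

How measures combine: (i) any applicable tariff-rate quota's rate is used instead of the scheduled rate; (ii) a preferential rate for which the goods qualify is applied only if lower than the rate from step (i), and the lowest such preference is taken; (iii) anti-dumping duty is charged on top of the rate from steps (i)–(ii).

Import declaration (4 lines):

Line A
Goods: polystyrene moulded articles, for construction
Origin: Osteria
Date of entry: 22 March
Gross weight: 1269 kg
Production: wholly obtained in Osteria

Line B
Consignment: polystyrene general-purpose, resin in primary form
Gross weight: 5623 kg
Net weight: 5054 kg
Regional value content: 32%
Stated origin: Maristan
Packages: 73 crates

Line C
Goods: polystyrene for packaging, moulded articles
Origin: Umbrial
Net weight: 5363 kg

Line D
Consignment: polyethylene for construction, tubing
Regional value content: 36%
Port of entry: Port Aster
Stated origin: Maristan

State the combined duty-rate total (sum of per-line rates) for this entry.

75%

Line A: polystyrene → 17.1; moulded articles → 17.1.1; for construction → 17.1.1.3. Scheduled 5%. Osteria agreement on 17.2.2.2: 17.1.1.3 not covered. → 5%.
Line B: polystyrene → 17.1; resin in primary form → 17.1.2; general-purpose → 17.1.2.2. Scheduled 37%. Maristan agreement on 17.2: 17.1.2.2 not covered; anti-dumping (Maristan, 17.1): +16%; total 37% + 16% = 53%. → 53%.
Line C: polystyrene → 17.1; moulded articles → 17.1.1; for packaging → 17.1.1.2. Scheduled 4%. No special measure applies. → 4%.
Line D: polyethylene → 17.2; tubing → 17.2.2; for construction → 17.2.2.3. Scheduled 18%. Maristan agreement on 17.2: RVC ≥ 35% → 13% available; preferential 13%. → 13%.
Sum: 5% + 53% + 4% + 13% = 75%.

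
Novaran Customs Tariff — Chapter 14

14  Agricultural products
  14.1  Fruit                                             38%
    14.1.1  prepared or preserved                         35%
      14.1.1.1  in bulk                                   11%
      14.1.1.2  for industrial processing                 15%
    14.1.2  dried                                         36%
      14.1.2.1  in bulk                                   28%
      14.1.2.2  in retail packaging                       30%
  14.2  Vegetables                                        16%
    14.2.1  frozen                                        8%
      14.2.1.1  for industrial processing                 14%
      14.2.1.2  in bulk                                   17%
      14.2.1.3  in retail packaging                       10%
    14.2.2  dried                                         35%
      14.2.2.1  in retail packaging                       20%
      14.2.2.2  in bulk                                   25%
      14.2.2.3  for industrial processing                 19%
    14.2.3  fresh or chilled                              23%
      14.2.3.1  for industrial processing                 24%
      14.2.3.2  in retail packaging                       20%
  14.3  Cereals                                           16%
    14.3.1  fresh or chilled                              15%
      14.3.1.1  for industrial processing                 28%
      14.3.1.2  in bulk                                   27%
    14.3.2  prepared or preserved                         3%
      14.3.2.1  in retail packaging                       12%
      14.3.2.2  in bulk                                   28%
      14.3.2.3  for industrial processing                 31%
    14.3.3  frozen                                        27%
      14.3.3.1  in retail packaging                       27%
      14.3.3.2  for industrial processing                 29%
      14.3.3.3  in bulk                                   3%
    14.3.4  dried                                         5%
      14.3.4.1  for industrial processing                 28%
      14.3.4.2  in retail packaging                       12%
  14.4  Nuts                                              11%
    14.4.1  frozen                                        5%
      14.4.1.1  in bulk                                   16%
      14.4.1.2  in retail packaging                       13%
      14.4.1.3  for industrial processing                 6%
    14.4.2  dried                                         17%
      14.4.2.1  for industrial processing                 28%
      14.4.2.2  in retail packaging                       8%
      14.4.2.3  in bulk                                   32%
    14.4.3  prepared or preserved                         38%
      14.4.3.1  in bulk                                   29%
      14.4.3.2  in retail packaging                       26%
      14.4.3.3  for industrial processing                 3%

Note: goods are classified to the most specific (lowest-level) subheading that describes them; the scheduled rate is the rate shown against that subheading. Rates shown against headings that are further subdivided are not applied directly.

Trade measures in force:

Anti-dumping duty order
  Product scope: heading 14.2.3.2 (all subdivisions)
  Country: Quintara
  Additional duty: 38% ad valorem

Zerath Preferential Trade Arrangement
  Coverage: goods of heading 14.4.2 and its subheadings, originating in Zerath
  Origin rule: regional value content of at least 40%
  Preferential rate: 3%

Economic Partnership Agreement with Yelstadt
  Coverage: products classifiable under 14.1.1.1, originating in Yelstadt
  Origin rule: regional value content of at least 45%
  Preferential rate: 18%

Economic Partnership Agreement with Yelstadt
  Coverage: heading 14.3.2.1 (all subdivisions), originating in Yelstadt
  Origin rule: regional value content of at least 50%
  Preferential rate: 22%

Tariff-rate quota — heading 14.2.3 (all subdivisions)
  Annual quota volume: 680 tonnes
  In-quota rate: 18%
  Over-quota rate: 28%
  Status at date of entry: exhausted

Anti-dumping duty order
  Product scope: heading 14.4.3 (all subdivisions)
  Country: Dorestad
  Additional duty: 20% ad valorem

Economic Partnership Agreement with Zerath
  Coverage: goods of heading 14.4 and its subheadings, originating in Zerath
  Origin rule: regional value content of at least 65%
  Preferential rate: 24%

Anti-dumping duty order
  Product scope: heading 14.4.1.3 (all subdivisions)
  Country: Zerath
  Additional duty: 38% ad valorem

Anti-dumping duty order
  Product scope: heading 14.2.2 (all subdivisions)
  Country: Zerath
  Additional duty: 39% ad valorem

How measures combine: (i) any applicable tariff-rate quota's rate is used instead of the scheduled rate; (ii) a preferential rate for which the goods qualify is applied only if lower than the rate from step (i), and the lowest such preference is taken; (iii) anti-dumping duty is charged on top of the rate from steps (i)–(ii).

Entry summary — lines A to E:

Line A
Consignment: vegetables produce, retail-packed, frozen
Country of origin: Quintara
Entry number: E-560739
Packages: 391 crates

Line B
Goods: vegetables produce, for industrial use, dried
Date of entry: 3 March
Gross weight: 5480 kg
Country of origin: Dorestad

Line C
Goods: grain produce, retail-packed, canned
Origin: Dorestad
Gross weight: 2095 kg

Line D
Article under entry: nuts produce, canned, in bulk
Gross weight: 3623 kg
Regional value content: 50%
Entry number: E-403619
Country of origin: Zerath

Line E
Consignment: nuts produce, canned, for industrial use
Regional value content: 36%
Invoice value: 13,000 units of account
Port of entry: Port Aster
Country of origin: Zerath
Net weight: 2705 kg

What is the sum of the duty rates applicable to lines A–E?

73%

Line A: vegetables → 14.2; frozen → 14.2.1; retail-packed → 14.2.1.3. Scheduled 10%. No special measure applies. → 10%.
Line B: vegetables → 14.2; dried → 14.2.2; for industrial use → 14.2.2.3. Scheduled 19%. No special measure applies. → 19%.
Line C: grain → 14.3; canned → 14.3.2; retail-packed → 14.3.2.1. Scheduled 12%. No special measure applies. → 12%.
Line D: nuts → 14.4; canned → 14.4.3; in bulk → 14.4.3.1. Scheduled 29%. Zerath agreement on 14.4.2: 14.4.3.1 not covered; Zerath agreement on 14.4: RVC < 65%. → 29%.
Line E: nuts → 14.4; canned → 14.4.3; for industrial use → 14.4.3.3. Scheduled 3%. Zerath agreement on 14.4.2: 14.4.3.3 not covered; Zerath agreement on 14.4: RVC < 65%. → 3%.
Sum: 10% + 19% + 12% + 29% + 3% = 73%.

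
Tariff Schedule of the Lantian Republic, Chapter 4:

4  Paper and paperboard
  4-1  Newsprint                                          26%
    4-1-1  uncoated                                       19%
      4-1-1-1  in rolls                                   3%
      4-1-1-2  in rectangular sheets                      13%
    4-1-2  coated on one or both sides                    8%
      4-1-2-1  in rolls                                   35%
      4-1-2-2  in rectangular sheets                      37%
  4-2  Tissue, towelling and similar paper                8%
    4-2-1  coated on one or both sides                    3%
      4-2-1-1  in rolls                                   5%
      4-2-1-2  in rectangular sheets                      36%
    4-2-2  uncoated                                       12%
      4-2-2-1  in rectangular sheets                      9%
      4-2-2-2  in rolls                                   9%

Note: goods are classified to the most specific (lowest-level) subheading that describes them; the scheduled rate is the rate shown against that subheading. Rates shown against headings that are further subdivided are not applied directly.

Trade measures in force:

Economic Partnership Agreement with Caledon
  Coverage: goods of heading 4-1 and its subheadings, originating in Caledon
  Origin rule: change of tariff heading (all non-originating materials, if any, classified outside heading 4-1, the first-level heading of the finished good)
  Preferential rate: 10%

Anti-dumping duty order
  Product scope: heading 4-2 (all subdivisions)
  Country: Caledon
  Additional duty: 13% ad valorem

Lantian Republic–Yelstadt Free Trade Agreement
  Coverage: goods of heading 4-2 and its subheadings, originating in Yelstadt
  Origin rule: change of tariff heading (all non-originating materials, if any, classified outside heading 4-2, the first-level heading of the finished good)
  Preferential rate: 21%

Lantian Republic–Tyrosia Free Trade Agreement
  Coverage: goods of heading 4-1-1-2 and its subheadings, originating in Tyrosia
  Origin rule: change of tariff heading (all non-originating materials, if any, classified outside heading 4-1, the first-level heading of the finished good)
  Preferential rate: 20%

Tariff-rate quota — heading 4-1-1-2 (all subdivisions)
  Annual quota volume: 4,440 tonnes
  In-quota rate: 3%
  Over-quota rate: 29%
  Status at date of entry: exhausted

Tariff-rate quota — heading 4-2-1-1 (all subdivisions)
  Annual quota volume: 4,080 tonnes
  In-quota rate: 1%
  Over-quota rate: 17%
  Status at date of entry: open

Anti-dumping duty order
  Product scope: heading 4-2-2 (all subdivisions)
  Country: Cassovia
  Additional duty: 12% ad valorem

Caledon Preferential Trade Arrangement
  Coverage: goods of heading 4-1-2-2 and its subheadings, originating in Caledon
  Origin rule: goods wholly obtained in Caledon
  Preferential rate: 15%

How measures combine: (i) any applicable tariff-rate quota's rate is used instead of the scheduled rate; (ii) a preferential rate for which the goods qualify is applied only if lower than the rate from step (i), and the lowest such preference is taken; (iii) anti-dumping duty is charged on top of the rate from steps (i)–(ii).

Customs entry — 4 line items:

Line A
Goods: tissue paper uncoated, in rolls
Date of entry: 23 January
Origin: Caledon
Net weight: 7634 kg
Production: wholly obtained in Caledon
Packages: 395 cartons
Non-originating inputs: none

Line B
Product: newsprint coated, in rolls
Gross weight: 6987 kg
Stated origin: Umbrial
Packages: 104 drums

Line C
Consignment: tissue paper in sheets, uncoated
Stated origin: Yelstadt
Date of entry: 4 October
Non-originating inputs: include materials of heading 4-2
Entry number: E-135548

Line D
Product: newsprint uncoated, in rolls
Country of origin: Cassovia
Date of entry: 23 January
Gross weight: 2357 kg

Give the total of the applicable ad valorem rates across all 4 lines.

69%

Line A: tissue paper → 4-2; uncoated → 4-2-2; in rolls → 4-2-2-2. Scheduled 9%. Caledon agreement on 4-1: 4-2-2-2 not covered; Caledon agreement on 4-1-2-2: 4-2-2-2 not covered; anti-dumping (Caledon, 4-2): +13%; total 9% + 13% = 22%. → 22%.
Line B: newsprint → 4-1; coated → 4-1-2; in rolls → 4-1-2-1. Scheduled 35%. No special measure applies. → 35%.
Line C: tissue paper → 4-2; uncoated → 4-2-2; in sheets → 4-2-2-1. Scheduled 9%. Yelstadt agreement on 4-2: CTH not met. → 9%.
Line D: newsprint → 4-1; uncoated → 4-1-1; in rolls → 4-1-1-1. Scheduled 3%. No special measure applies. → 3%.
Sum: 22% + 35% + 9% + 3% = 69%.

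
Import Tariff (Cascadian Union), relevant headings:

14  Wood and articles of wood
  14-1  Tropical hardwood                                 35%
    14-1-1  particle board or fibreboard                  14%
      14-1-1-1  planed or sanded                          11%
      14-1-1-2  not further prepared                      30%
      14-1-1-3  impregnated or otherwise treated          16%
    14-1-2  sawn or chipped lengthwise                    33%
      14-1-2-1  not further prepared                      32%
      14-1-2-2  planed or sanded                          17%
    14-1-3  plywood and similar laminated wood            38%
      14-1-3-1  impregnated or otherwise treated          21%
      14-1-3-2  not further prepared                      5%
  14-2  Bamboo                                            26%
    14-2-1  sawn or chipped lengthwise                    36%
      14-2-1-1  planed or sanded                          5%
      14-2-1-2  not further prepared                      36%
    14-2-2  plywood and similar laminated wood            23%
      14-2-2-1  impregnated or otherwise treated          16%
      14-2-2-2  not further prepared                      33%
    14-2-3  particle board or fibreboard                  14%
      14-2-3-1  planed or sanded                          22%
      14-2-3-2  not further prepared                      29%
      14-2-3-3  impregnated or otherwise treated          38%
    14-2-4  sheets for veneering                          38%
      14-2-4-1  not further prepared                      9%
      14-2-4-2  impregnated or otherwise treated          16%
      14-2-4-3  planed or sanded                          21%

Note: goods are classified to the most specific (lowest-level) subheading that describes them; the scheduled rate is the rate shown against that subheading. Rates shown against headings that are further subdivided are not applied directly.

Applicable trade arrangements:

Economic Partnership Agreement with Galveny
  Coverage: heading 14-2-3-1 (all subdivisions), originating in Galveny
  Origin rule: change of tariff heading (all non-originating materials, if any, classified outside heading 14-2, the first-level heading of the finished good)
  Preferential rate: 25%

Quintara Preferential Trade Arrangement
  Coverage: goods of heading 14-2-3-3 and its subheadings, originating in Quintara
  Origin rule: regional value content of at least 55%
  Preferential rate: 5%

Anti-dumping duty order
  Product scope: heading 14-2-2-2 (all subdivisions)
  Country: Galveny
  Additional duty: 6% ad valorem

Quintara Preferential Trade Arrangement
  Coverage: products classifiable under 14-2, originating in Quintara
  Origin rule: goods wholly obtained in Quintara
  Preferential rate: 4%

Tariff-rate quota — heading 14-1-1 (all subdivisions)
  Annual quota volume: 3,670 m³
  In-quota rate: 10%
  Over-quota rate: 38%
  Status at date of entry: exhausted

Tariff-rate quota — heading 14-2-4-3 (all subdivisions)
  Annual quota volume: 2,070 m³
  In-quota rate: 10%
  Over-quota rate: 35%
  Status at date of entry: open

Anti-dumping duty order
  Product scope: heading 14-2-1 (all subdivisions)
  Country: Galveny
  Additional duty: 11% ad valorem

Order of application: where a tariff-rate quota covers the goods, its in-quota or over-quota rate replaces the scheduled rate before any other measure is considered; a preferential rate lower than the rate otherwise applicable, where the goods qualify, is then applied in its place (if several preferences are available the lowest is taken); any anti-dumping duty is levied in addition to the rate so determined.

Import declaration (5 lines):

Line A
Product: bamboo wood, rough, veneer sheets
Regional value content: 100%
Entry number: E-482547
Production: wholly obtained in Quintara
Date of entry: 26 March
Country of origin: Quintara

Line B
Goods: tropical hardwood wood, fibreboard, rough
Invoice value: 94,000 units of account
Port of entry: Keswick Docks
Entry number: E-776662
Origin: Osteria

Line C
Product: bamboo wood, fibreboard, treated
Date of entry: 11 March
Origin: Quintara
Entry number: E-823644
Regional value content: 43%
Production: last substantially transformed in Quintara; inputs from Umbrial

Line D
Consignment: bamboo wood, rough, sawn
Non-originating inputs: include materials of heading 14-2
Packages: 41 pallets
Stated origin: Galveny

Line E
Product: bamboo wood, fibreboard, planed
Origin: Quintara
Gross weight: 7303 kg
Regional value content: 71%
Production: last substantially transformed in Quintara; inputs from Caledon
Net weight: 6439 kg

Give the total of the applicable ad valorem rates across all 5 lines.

149%

Line A: bamboo → 14-2; veneer sheets → 14-2-4; rough → 14-2-4-1. Scheduled 9%. Quintara agreement on 14-2-3-3: 14-2-4-1 not covered; Quintara agreement on 14-2: wholly obtained → 4% available; preferential 4%. → 4%.
Line B: tropical hardwood → 14-1; fibreboard → 14-1-1; rough → 14-1-1-2. Scheduled 30%. quota on 14-1-1 exhausted → over-quota 38%. → 38%.
Line C: bamboo → 14-2; fibreboard → 14-2-3; treated → 14-2-3-3. Scheduled 38%. Quintara agreement on 14-2-3-3: RVC < 55%; Quintara agreement on 14-2: not wholly obtained. → 38%.
Line D: bamboo → 14-2; sawn → 14-2-1; rough → 14-2-1-2. Scheduled 36%. Galveny agreement on 14-2-3-1: 14-2-1-2 not covered; anti-dumping (Galveny, 14-2-1): +11%; total 36% + 11% = 47%. → 47%.
Line E: bamboo → 14-2; fibreboard → 14-2-3; planed → 14-2-3-1. Scheduled 22%. Quintara agreement on 14-2-3-3: 14-2-3-1 not covered; Quintara agreement on 14-2: not wholly obtained. → 22%.
Sum: 4% + 38% + 38% + 47% + 22% = 149%.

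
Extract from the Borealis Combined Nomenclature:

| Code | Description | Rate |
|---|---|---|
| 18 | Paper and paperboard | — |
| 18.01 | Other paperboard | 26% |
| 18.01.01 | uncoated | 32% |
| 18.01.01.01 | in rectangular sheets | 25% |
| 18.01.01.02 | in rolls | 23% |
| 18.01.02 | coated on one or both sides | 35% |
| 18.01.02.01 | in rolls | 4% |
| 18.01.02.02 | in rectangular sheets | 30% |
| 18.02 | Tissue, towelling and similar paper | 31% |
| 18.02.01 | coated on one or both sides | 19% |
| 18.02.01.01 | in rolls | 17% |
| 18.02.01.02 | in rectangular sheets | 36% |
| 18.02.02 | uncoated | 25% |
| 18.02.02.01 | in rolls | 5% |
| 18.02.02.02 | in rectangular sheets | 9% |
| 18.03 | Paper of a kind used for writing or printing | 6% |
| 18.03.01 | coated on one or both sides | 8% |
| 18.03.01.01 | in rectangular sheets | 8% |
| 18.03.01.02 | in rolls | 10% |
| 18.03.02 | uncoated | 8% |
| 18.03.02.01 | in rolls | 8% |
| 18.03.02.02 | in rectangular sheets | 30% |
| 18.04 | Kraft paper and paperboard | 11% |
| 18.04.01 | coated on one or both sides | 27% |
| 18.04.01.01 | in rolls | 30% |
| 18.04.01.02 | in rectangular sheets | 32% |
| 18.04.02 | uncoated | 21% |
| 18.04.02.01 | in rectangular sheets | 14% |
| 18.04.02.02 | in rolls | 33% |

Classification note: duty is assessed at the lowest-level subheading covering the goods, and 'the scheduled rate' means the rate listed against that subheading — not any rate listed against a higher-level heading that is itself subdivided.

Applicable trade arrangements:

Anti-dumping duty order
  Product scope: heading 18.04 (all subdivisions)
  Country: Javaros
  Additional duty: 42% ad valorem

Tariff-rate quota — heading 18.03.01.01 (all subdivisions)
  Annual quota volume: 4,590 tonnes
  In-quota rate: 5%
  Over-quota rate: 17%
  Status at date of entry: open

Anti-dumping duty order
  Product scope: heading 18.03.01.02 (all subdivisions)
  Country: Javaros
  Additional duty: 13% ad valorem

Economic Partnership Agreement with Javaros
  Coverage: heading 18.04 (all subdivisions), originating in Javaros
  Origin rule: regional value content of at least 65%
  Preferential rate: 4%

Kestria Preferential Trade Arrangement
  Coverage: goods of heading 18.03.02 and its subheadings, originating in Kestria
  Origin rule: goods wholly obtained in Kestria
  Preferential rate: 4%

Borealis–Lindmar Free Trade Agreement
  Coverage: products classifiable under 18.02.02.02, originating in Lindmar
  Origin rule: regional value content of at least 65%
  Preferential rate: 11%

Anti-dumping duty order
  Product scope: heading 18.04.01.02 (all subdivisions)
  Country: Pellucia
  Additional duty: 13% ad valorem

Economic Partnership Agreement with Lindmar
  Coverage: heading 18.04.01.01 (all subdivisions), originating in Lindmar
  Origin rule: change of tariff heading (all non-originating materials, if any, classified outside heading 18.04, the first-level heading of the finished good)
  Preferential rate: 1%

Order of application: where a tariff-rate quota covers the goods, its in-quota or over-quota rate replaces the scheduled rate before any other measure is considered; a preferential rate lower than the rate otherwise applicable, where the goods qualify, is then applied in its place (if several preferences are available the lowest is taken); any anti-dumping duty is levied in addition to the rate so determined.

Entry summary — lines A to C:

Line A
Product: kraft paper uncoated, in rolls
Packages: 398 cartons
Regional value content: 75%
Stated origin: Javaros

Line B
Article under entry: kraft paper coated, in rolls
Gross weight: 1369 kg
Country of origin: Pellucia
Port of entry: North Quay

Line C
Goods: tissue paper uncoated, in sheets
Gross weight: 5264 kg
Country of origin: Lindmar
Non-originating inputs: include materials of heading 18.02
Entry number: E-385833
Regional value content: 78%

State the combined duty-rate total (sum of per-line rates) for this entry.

85%

Line A: kraft paper → 18.04; uncoated → 18.04.02; in rolls → 18.04.02.02. Scheduled 33%. Javaros agreement on 18.04: RVC ≥ 65% → 4% available; preferential 4%; anti-dumping (Javaros, 18.04): +42%; total 4% + 42% = 46%. → 46%.
Line B: kraft paper → 18.04; coated → 18.04.01; in rolls → 18.04.01.01. Scheduled 30%. No special measure applies. → 30%.
Line C: tissue paper → 18.02; uncoated → 18.02.02; in sheets → 18.02.02.02. Scheduled 9%. Lindmar agreement on 18.02.02.02: RVC ≥ 65% → 11% available; Lindmar agreement on 18.04.01.01: 18.02.02.02 not covered; preference 11% not lower than 9% → no reduction. → 9%.
Sum: 46% + 30% + 9% = 85%.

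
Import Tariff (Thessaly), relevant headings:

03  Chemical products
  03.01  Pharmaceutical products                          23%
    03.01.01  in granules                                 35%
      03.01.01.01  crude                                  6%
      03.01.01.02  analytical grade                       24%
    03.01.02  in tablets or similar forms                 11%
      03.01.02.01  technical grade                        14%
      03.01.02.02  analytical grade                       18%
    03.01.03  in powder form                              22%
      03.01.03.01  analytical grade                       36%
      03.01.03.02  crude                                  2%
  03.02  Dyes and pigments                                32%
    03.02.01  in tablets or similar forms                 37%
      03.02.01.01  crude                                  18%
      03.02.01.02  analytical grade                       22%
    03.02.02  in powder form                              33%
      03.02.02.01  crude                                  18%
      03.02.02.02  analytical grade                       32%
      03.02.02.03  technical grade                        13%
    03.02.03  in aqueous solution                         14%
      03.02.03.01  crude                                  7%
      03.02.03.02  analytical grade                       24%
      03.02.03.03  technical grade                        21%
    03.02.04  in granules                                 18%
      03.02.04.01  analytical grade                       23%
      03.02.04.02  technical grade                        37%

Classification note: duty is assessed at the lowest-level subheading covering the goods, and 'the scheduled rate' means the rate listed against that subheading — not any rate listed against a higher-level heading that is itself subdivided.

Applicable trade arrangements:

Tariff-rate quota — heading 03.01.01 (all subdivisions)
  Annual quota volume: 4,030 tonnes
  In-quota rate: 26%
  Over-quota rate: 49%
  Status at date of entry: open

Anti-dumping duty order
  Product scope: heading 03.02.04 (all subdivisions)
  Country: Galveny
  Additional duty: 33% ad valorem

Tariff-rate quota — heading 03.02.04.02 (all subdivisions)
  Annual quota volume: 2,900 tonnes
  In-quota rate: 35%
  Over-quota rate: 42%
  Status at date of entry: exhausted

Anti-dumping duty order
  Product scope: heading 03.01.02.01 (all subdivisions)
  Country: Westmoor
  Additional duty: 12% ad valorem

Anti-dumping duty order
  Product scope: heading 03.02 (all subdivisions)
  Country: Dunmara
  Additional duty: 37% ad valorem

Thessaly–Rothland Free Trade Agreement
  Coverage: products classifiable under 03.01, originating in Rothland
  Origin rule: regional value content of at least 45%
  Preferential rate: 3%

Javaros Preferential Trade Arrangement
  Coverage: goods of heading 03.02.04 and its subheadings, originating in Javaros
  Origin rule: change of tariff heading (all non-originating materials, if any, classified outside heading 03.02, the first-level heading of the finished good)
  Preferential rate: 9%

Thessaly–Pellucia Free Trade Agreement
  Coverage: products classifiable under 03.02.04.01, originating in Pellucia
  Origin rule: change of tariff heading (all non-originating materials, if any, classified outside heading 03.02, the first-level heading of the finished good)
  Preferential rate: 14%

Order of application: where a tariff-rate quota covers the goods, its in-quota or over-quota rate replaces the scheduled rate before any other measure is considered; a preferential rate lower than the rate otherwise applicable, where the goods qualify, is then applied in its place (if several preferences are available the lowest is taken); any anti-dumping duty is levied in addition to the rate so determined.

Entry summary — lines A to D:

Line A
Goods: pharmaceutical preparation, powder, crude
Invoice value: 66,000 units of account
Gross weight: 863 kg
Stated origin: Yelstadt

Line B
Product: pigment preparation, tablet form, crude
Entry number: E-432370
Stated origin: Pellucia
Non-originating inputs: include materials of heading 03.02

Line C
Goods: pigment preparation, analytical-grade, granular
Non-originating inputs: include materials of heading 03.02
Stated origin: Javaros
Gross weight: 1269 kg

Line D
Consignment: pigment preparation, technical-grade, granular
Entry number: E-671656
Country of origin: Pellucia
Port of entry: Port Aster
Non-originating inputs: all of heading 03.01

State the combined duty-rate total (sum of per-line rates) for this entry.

85%

Line A: pharmaceutical → 03.01; powder → 03.01.03; crude → 03.01.03.02. Scheduled 2%. No special measure applies. → 2%.
Line B: pigment → 03.02; tablet form → 03.02.01; crude → 03.02.01.01. Scheduled 18%. Pellucia agreement on 03.02.04.01: 03.02.01.01 not covered. → 18%.
Line C: pigment → 03.02; granular → 03.02.04; analytical-grade → 03.02.04.01. Scheduled 23%. Javaros agreement on 03.02.04: CTH not met. → 23%.
Line D: pigment → 03.02; granular → 03.02.04; technical-grade → 03.02.04.02. Scheduled 37%. quota on 03.02.04.02 exhausted → over-quota 42%; Pellucia agreement on 03.02.04.01: 03.02.04.02 not covered. → 42%.
Sum: 2% + 18% + 23% + 42% = 85%.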